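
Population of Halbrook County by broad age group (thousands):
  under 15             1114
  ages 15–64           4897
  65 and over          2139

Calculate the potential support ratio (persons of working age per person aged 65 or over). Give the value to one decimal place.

Potential support ratio: 2.3

Potential support ratio = 4897 / 2139 = 2.3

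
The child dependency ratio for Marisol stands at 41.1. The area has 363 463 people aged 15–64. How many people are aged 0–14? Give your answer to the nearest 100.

Aged 0–14: 149 400

Youth dependency ratio = youth / working-age × 100
41.1 = Y / 363 463 × 100
⇒ 149 400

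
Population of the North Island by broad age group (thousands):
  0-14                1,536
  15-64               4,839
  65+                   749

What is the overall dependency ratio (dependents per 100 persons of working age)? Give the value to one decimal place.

Total dependency ratio: 47.2

Total dependency ratio = (1,536 + 749) / 4,839 × 100 = 2,285 / 4,839 × 100 = 47.2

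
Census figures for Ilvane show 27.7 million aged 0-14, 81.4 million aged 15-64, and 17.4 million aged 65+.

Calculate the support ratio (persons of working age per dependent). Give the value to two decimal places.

Support ratio = 81.4 / (27.7 + 17.4) = 81.4 / 45.1 = 1.80

Support ratio: 1.80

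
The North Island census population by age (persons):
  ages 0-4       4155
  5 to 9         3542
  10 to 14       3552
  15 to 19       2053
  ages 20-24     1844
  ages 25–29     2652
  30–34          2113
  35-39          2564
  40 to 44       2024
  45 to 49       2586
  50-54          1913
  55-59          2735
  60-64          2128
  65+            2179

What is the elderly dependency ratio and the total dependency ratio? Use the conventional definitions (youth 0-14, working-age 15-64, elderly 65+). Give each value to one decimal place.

0–14: 4155 + 3542 + 3552 = 11249
15–64: 2053 + 1844 + 2652 + 2113 + 2564 + 2024 + 2586 + 1913 + 2735 + 2128 = 22612
65+: 2179
Old-age dependency ratio = 2179 / 22612 × 100 = 9.6
Total dependency ratio = (11249 + 2179) / 22612 × 100 = 13428 / 22612 × 100 = 59.4

Old-age dependency ratio: 9.6
Total dependency ratio: 59.4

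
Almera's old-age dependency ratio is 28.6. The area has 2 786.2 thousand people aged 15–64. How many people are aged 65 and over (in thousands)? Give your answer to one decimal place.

Aged 65 and over: 796.9

Old-age dependency ratio = elderly / working-age × 100
28.6 = E / 2 786.2 × 100
⇒ 796.9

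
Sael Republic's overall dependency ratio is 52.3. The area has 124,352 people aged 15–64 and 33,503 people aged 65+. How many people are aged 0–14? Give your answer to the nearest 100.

Total dependency ratio = (youth + elderly) / working-age × 100
52.3 = (Y + 33,503) / 124,352 × 100
⇒ 31,500

Aged 0–14: 31,500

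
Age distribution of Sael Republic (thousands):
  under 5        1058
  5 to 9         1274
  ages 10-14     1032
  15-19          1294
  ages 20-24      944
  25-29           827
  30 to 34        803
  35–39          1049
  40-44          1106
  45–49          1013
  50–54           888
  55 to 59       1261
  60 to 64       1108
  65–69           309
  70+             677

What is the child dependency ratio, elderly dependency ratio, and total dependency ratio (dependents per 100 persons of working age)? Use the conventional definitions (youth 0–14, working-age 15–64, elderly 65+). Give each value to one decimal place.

0–14: 1058 + 1274 + 1032 = 3364
15–64: 1294 + 944 + 827 + 803 + 1049 + 1106 + 1013 + 888 + 1261 + 1108 = 10293
65+: 309 + 677 = 986
Youth dependency ratio = 3364 / 10293 × 100 = 32.7
Old-age dependency ratio = 986 / 10293 × 100 = 9.6
Total dependency ratio = (3364 + 986) / 10293 × 100 = 4350 / 10293 × 100 = 42.3

Youth dependency ratio: 32.7
Old-age dependency ratio: 9.6
Total dependency ratio: 42.3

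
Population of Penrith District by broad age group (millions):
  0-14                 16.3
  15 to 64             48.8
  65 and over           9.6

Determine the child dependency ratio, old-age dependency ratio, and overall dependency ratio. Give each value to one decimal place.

Youth dependency ratio = 16.3 / 48.8 × 100 = 33.4
Old-age dependency ratio = 9.6 / 48.8 × 100 = 19.7
Total dependency ratio = (16.3 + 9.6) / 48.8 × 100 = 25.9 / 48.8 × 100 = 53.1

Youth dependency ratio: 33.4
Old-age dependency ratio: 19.7
Total dependency ratio: 53.1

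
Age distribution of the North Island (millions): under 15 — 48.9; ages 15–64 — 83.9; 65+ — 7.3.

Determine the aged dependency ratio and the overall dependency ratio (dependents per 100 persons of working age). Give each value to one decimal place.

Old-age dependency ratio = 7.3 / 83.9 × 100 = 8.7
Total dependency ratio = (48.9 + 7.3) / 83.9 × 100 = 56.2 / 83.9 × 100 = 67.0

Old-age dependency ratio: 8.7
Total dependency ratio: 67.0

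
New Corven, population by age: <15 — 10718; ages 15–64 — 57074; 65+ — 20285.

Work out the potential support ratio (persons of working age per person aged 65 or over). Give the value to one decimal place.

Potential support ratio = 57074 / 20285 = 2.8

Potential support ratio: 2.8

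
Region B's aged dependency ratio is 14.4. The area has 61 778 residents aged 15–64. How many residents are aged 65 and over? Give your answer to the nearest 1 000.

Old-age dependency ratio = elderly / working-age × 100
14.4 = E / 61 778 × 100
⇒ 9 000

Aged 65 and over: 9 000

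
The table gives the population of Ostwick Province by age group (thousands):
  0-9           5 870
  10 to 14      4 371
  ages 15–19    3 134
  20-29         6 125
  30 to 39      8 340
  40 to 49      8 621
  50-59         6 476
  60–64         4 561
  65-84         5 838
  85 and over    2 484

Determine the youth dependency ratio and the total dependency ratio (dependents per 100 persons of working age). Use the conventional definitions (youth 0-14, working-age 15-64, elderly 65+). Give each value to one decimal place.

Youth dependency ratio: 27.5
Total dependency ratio: 49.8

0–14: 5 870 + 4 371 = 10 241
15–64: 3 134 + 6 125 + 8 340 + 8 621 + 6 476 + 4 561 = 37 257
65+: 5 838 + 2 484 = 8 322
Youth dependency ratio = 10 241 / 37 257 × 100 = 27.5
Total dependency ratio = (10 241 + 8 322) / 37 257 × 100 = 18 563 / 37 257 × 100 = 49.8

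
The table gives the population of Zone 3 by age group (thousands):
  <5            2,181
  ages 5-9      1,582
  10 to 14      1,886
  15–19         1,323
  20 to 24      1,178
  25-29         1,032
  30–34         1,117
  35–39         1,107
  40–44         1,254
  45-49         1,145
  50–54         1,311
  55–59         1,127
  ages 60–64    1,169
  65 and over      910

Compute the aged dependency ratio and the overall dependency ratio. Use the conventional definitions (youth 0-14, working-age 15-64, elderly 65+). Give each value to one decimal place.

Old-age dependency ratio: 7.7
Total dependency ratio: 55.8

0–14: 2,181 + 1,582 + 1,886 = 5,649
15–64: 1,323 + 1,178 + 1,032 + 1,117 + 1,107 + 1,254 + 1,145 + 1,311 + 1,127 + 1,169 = 11,763
65+: 910
Old-age dependency ratio = 910 / 11,763 × 100 = 7.7
Total dependency ratio = (5,649 + 910) / 11,763 × 100 = 6,559 / 11,763 × 100 = 55.8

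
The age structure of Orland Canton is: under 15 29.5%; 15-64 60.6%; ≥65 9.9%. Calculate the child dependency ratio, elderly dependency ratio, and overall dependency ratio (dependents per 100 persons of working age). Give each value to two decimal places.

Youth dependency ratio: 48.68
Old-age dependency ratio: 16.34
Total dependency ratio: 65.02

Youth dependency ratio = 29.5 / 60.6 × 100 = 48.68
Old-age dependency ratio = 9.9 / 60.6 × 100 = 16.34
Total dependency ratio = (29.5 + 9.9) / 60.6 × 100 = 39.4 / 60.6 × 100 = 65.02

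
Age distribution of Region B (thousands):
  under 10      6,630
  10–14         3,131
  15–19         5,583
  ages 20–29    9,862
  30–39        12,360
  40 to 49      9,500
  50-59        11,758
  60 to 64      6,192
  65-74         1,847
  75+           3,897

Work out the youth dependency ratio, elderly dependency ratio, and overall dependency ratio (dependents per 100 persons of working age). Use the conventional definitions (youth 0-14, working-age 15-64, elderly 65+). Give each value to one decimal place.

0–14: 6,630 + 3,131 = 9,761
15–64: 5,583 + 9,862 + 12,360 + 9,500 + 11,758 + 6,192 = 55,255
65+: 1,847 + 3,897 = 5,744
Youth dependency ratio = 9,761 / 55,255 × 100 = 17.7
Old-age dependency ratio = 5,744 / 55,255 × 100 = 10.4
Total dependency ratio = (9,761 + 5,744) / 55,255 × 100 = 15,505 / 55,255 × 100 = 28.1

Youth dependency ratio: 17.7
Old-age dependency ratio: 10.4
Total dependency ratio: 28.1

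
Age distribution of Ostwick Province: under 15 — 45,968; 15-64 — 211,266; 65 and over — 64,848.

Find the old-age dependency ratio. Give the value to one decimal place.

Old-age dependency ratio = 64,848 / 211,266 × 100 = 30.7

Old-age dependency ratio: 30.7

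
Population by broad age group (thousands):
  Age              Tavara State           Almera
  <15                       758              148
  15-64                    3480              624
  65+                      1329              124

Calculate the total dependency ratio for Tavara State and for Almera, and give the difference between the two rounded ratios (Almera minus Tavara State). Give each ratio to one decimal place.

Tavara State: 60.0
Almera: 43.6
Difference: -16.4

Tavara State: (758 + 1329) / 3480 × 100 = 2087 / 3480 × 100 = 60.0
Almera: (148 + 124) / 624 × 100 = 272 / 624 × 100 = 43.6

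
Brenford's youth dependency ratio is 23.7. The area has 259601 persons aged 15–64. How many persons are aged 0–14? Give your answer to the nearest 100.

Youth dependency ratio = youth / working-age × 100
23.7 = Y / 259601 × 100
⇒ 61500

Aged 0–14: 61500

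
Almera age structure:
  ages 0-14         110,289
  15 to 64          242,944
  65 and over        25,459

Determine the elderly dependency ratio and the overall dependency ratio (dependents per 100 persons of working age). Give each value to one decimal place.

Old-age dependency ratio: 10.5
Total dependency ratio: 55.9

Old-age dependency ratio = 25,459 / 242,944 × 100 = 10.5
Total dependency ratio = (110,289 + 25,459) / 242,944 × 100 = 135,748 / 242,944 × 100 = 55.9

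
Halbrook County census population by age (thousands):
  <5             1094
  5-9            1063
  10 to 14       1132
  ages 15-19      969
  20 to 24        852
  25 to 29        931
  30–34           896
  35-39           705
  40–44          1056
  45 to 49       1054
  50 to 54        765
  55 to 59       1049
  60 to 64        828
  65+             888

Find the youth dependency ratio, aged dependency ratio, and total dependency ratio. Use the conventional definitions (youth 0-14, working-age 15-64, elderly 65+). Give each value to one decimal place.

Youth dependency ratio: 36.1
Old-age dependency ratio: 9.8
Total dependency ratio: 45.9

0–14: 1094 + 1063 + 1132 = 3289
15–64: 969 + 852 + 931 + 896 + 705 + 1056 + 1054 + 765 + 1049 + 828 = 9105
65+: 888
Youth dependency ratio = 3289 / 9105 × 100 = 36.1
Old-age dependency ratio = 888 / 9105 × 100 = 9.8
Total dependency ratio = (3289 + 888) / 9105 × 100 = 4177 / 9105 × 100 = 45.9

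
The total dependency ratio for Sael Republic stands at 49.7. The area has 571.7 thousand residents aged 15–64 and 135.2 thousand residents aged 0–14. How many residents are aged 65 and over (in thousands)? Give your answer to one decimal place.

Aged 65 and over: 148.9

Total dependency ratio = (youth + elderly) / working-age × 100
49.7 = (135.2 + E) / 571.7 × 100
⇒ 148.9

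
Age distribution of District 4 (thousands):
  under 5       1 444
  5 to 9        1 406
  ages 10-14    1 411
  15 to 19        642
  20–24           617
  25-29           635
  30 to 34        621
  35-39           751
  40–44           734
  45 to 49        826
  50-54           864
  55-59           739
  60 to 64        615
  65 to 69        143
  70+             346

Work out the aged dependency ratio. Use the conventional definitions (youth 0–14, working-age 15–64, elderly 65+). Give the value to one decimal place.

0–14: 1 444 + 1 406 + 1 411 = 4 261
15–64: 642 + 617 + 635 + 621 + 751 + 734 + 826 + 864 + 739 + 615 = 7 044
65+: 143 + 346 = 489
Old-age dependency ratio = 489 / 7 044 × 100 = 6.9

Old-age dependency ratio: 6.9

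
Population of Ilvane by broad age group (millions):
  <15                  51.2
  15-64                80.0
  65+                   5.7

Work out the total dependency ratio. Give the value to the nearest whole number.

Total dependency ratio: 71

Total dependency ratio = (51.2 + 5.7) / 80.0 × 100 = 56.9 / 80.0 × 100 = 71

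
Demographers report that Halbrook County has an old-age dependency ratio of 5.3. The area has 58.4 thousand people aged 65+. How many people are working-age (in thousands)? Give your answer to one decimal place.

Working-age: 1,101.9

Old-age dependency ratio = elderly / working-age × 100
5.3 = 58.4 / W × 100
⇒ 1,101.9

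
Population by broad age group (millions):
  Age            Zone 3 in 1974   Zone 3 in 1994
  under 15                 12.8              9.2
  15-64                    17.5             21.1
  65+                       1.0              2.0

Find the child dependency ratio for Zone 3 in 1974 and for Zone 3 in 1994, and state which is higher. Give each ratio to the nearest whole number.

Zone 3 in 1974: 73
Zone 3 in 1994: 44
Higher: Zone 3 in 1974

Zone 3 in 1974: 12.8 / 17.5 × 100 = 73
Zone 3 in 1994: 9.2 / 21.1 × 100 = 44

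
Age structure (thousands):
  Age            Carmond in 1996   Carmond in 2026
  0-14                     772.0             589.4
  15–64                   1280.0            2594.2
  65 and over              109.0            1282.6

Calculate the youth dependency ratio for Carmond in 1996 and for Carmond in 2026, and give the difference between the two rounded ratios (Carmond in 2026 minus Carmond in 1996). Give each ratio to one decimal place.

Carmond in 1996: 772.0 / 1280.0 × 100 = 60.3
Carmond in 2026: 589.4 / 2594.2 × 100 = 22.7

Carmond in 1996: 60.3
Carmond in 2026: 22.7
Difference: -37.6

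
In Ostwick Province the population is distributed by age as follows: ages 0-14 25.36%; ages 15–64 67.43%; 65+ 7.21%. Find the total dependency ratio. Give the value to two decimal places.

Total dependency ratio: 48.30

Total dependency ratio = (25.36 + 7.21) / 67.43 × 100 = 32.57 / 67.43 × 100 = 48.30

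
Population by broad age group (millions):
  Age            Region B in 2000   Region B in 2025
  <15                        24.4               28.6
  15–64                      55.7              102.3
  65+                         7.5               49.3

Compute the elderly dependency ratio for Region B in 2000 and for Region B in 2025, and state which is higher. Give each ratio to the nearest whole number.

Region B in 2000: 7.5 / 55.7 × 100 = 13
Region B in 2025: 49.3 / 102.3 × 100 = 48

Region B in 2000: 13
Region B in 2025: 48
Higher: Region B in 2025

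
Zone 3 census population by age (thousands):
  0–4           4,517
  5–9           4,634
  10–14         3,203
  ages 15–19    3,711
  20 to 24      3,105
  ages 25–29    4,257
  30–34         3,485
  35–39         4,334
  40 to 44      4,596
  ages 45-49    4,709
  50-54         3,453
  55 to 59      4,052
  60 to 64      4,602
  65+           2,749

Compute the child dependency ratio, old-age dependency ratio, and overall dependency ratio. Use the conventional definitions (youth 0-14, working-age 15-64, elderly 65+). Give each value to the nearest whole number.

Youth dependency ratio: 31
Old-age dependency ratio: 7
Total dependency ratio: 37

0–14: 4,517 + 4,634 + 3,203 = 12,354
15–64: 3,711 + 3,105 + 4,257 + 3,485 + 4,334 + 4,596 + 4,709 + 3,453 + 4,052 + 4,602 = 40,304
65+: 2,749
Youth dependency ratio = 12,354 / 40,304 × 100 = 31
Old-age dependency ratio = 2,749 / 40,304 × 100 = 7
Total dependency ratio = (12,354 + 2,749) / 40,304 × 100 = 15,103 / 40,304 × 100 = 37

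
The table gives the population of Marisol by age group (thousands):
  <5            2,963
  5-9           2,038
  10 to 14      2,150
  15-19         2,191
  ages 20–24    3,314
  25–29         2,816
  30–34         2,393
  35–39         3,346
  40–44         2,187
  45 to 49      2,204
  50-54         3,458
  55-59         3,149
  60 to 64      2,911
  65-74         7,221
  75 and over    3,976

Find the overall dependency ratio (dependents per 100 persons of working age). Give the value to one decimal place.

Total dependency ratio: 65.6

0–14: 2,963 + 2,038 + 2,150 = 7,151
15–64: 2,191 + 3,314 + 2,816 + 2,393 + 3,346 + 2,187 + 2,204 + 3,458 + 3,149 + 2,911 = 27,969
65+: 7,221 + 3,976 = 11,197
Total dependency ratio = (7,151 + 11,197) / 27,969 × 100 = 18,348 / 27,969 × 100 = 65.6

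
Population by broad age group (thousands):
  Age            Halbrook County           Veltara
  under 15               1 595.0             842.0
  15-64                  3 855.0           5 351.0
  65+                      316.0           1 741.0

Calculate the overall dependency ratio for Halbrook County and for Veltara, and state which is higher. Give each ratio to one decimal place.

Halbrook County: 49.6
Veltara: 48.3
Higher: Halbrook County

Halbrook County: (1 595.0 + 316.0) / 3 855.0 × 100 = 1 911.0 / 3 855.0 × 100 = 49.6
Veltara: (842.0 + 1 741.0) / 5 351.0 × 100 = 2 583.0 / 5 351.0 × 100 = 48.3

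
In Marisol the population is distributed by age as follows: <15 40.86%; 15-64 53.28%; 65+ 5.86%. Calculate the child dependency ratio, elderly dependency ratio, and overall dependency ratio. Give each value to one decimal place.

Youth dependency ratio: 76.7
Old-age dependency ratio: 11.0
Total dependency ratio: 87.7

Youth dependency ratio = 40.86 / 53.28 × 100 = 76.7
Old-age dependency ratio = 5.86 / 53.28 × 100 = 11.0
Total dependency ratio = (40.86 + 5.86) / 53.28 × 100 = 46.72 / 53.28 × 100 = 87.7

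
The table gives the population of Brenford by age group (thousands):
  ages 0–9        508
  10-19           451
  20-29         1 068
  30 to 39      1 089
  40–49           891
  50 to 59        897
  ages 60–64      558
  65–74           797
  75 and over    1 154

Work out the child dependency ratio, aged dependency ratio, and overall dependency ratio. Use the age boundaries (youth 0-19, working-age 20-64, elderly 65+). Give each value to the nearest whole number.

Youth dependency ratio: 21
Old-age dependency ratio: 43
Total dependency ratio: 65

0–19: 508 + 451 = 959
20–64: 1 068 + 1 089 + 891 + 897 + 558 = 4 503
65+: 797 + 1 154 = 1 951
Youth dependency ratio = 959 / 4 503 × 100 = 21
Old-age dependency ratio = 1 951 / 4 503 × 100 = 43
Total dependency ratio = (959 + 1 951) / 4 503 × 100 = 2 910 / 4 503 × 100 = 65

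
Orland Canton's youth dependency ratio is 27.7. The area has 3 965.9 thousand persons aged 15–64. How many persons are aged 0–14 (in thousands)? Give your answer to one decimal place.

Youth dependency ratio = youth / working-age × 100
27.7 = Y / 3 965.9 × 100
⇒ 1 098.6

Aged 0–14: 1 098.6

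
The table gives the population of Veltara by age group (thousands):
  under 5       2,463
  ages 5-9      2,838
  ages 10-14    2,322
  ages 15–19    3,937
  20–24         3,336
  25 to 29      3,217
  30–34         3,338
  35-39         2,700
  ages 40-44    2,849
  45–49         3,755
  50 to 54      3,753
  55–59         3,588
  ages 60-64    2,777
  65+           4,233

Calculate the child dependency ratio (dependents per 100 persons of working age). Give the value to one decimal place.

0–14: 2,463 + 2,838 + 2,322 = 7,623
15–64: 3,937 + 3,336 + 3,217 + 3,338 + 2,700 + 2,849 + 3,755 + 3,753 + 3,588 + 2,777 = 33,250
65+: 4,233
Youth dependency ratio = 7,623 / 33,250 × 100 = 22.9

Youth dependency ratio: 22.9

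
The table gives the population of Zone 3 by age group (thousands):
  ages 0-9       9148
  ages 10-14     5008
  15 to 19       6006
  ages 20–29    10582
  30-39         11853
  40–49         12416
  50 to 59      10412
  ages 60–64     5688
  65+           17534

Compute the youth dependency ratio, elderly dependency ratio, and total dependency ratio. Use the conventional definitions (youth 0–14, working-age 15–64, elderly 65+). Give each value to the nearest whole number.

Youth dependency ratio: 25
Old-age dependency ratio: 31
Total dependency ratio: 56

0–14: 9148 + 5008 = 14156
15–64: 6006 + 10582 + 11853 + 12416 + 10412 + 5688 = 56957
65+: 17534
Youth dependency ratio = 14156 / 56957 × 100 = 25
Old-age dependency ratio = 17534 / 56957 × 100 = 31
Total dependency ratio = (14156 + 17534) / 56957 × 100 = 31690 / 56957 × 100 = 56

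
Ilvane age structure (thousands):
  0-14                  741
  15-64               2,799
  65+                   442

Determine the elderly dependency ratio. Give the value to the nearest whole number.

Old-age dependency ratio = 442 / 2,799 × 100 = 16

Old-age dependency ratio: 16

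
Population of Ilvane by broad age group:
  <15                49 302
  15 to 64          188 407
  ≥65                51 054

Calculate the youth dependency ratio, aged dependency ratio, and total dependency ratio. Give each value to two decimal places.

Youth dependency ratio = 49 302 / 188 407 × 100 = 26.17
Old-age dependency ratio = 51 054 / 188 407 × 100 = 27.10
Total dependency ratio = (49 302 + 51 054) / 188 407 × 100 = 100 356 / 188 407 × 100 = 53.27

Youth dependency ratio: 26.17
Old-age dependency ratio: 27.10
Total dependency ratio: 53.27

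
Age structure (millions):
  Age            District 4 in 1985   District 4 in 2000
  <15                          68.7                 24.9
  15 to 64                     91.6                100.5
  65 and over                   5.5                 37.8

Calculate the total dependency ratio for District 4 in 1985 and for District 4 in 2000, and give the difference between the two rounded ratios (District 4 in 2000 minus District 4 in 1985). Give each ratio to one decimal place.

District 4 in 1985: (68.7 + 5.5) / 91.6 × 100 = 74.2 / 91.6 × 100 = 81.0
District 4 in 2000: (24.9 + 37.8) / 100.5 × 100 = 62.7 / 100.5 × 100 = 62.4

District 4 in 1985: 81.0
District 4 in 2000: 62.4
Difference: -18.6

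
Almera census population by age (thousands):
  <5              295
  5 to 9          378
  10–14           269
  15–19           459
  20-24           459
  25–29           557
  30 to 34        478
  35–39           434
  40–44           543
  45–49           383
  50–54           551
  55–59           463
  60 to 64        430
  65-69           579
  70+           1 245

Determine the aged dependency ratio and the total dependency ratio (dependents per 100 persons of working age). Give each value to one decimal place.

Old-age dependency ratio: 38.3
Total dependency ratio: 58.1

0–14: 295 + 378 + 269 = 942
15–64: 459 + 459 + 557 + 478 + 434 + 543 + 383 + 551 + 463 + 430 = 4 757
65+: 579 + 1 245 = 1 824
Old-age dependency ratio = 1 824 / 4 757 × 100 = 38.3
Total dependency ratio = (942 + 1 824) / 4 757 × 100 = 2 766 / 4 757 × 100 = 58.1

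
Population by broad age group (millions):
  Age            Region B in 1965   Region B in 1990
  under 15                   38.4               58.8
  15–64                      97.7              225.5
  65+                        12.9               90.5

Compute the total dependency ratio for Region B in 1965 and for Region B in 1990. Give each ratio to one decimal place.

Region B in 1965: 52.5
Region B in 1990: 66.2

Region B in 1965: (38.4 + 12.9) / 97.7 × 100 = 51.3 / 97.7 × 100 = 52.5
Region B in 1990: (58.8 + 90.5) / 225.5 × 100 = 149.3 / 225.5 × 100 = 66.2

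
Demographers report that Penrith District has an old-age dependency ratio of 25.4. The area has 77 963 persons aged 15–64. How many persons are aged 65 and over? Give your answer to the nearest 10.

Aged 65 and over: 19 800

Old-age dependency ratio = elderly / working-age × 100
25.4 = E / 77 963 × 100
⇒ 19 800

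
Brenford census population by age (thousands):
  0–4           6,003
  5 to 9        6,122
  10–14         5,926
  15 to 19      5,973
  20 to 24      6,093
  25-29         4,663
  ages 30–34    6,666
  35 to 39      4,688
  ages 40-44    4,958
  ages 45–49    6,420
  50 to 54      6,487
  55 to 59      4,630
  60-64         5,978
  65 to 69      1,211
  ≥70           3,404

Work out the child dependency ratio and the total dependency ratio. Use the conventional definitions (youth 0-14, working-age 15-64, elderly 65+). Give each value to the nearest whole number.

0–14: 6,003 + 6,122 + 5,926 = 18,051
15–64: 5,973 + 6,093 + 4,663 + 6,666 + 4,688 + 4,958 + 6,420 + 6,487 + 4,630 + 5,978 = 56,556
65+: 1,211 + 3,404 = 4,615
Youth dependency ratio = 18,051 / 56,556 × 100 = 32
Total dependency ratio = (18,051 + 4,615) / 56,556 × 100 = 22,666 / 56,556 × 100 = 40

Youth dependency ratio: 32
Total dependency ratio: 40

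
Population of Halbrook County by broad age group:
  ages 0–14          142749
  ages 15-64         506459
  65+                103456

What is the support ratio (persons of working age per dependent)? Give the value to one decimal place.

Support ratio = 506459 / (142749 + 103456) = 506459 / 246205 = 2.1

Support ratio: 2.1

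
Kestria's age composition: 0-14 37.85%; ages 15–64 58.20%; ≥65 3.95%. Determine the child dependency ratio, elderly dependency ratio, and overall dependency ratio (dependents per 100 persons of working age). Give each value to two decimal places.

Youth dependency ratio: 65.03
Old-age dependency ratio: 6.79
Total dependency ratio: 71.82

Youth dependency ratio = 37.85 / 58.20 × 100 = 65.03
Old-age dependency ratio = 3.95 / 58.20 × 100 = 6.79
Total dependency ratio = (37.85 + 3.95) / 58.20 × 100 = 41.80 / 58.20 × 100 = 71.82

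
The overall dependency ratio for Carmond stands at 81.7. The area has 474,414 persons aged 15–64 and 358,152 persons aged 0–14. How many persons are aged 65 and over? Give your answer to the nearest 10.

Total dependency ratio = (youth + elderly) / working-age × 100
81.7 = (358,152 + E) / 474,414 × 100
⇒ 29,440

Aged 65 and over: 29,440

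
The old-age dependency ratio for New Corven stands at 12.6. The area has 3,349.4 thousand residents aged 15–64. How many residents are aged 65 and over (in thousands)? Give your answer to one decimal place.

Aged 65 and over: 422.0

Old-age dependency ratio = elderly / working-age × 100
12.6 = E / 3,349.4 × 100
⇒ 422.0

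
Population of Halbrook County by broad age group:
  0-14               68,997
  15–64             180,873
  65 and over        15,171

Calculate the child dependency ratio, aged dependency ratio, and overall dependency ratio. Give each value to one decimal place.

Youth dependency ratio = 68,997 / 180,873 × 100 = 38.1
Old-age dependency ratio = 15,171 / 180,873 × 100 = 8.4
Total dependency ratio = (68,997 + 15,171) / 180,873 × 100 = 84,168 / 180,873 × 100 = 46.5

Youth dependency ratio: 38.1
Old-age dependency ratio: 8.4
Total dependency ratio: 46.5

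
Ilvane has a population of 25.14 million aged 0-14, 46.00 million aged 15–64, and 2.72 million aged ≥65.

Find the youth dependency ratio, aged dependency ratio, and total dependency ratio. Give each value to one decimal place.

Youth dependency ratio: 54.7
Old-age dependency ratio: 5.9
Total dependency ratio: 60.6

Youth dependency ratio = 25.14 / 46.00 × 100 = 54.7
Old-age dependency ratio = 2.72 / 46.00 × 100 = 5.9
Total dependency ratio = (25.14 + 2.72) / 46.00 × 100 = 27.86 / 46.00 × 100 = 60.6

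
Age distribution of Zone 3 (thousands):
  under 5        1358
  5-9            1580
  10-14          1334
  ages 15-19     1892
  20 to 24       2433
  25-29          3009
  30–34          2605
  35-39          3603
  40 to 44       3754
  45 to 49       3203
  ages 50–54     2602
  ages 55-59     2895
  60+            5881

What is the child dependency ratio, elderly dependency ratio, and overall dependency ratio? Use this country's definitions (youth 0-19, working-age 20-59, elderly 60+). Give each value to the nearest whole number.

0–19: 1358 + 1580 + 1334 + 1892 = 6164
20–59: 2433 + 3009 + 2605 + 3603 + 3754 + 3203 + 2602 + 2895 = 24104
60+: 5881
Youth dependency ratio = 6164 / 24104 × 100 = 26
Old-age dependency ratio = 5881 / 24104 × 100 = 24
Total dependency ratio = (6164 + 5881) / 24104 × 100 = 12045 / 24104 × 100 = 50

Youth dependency ratio: 26
Old-age dependency ratio: 24
Total dependency ratio: 50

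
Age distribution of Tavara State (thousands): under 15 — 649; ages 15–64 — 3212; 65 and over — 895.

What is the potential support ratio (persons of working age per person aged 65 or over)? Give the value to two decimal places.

Potential support ratio: 3.59

Potential support ratio = 3212 / 895 = 3.59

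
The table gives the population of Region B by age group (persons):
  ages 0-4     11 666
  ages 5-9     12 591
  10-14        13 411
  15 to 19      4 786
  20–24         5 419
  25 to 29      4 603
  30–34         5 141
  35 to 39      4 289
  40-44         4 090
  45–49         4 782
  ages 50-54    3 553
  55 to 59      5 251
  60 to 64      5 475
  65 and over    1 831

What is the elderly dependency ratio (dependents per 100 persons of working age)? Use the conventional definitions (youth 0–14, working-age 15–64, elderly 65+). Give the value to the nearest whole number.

Old-age dependency ratio: 4

0–14: 11 666 + 12 591 + 13 411 = 37 668
15–64: 4 786 + 5 419 + 4 603 + 5 141 + 4 289 + 4 090 + 4 782 + 3 553 + 5 251 + 5 475 = 47 389
65+: 1 831
Old-age dependency ratio = 1 831 / 47 389 × 100 = 4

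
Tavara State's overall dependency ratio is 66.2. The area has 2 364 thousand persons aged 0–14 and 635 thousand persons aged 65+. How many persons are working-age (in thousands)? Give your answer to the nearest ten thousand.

Total dependency ratio = (youth + elderly) / working-age × 100
66.2 = (2 364 + 635) / W × 100
⇒ 4 530

Working-age: 4 530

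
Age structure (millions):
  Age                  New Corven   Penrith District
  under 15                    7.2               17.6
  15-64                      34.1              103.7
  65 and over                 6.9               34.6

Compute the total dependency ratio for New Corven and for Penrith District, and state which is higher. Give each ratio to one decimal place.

New Corven: (7.2 + 6.9) / 34.1 × 100 = 14.1 / 34.1 × 100 = 41.3
Penrith District: (17.6 + 34.6) / 103.7 × 100 = 52.2 / 103.7 × 100 = 50.3

New Corven: 41.3
Penrith District: 50.3
Higher: Penrith District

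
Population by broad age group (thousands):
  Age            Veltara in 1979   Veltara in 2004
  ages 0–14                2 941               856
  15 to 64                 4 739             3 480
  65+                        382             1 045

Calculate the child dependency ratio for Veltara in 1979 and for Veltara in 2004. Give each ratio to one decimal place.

Veltara in 1979: 2 941 / 4 739 × 100 = 62.1
Veltara in 2004: 856 / 3 480 × 100 = 24.6

Veltara in 1979: 62.1
Veltara in 2004: 24.6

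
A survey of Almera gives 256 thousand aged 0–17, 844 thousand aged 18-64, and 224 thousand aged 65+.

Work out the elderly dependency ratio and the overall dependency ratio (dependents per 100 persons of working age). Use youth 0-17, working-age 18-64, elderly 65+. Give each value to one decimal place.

Old-age dependency ratio = 224 / 844 × 100 = 26.5
Total dependency ratio = (256 + 224) / 844 × 100 = 480 / 844 × 100 = 56.9

Old-age dependency ratio: 26.5
Total dependency ratio: 56.9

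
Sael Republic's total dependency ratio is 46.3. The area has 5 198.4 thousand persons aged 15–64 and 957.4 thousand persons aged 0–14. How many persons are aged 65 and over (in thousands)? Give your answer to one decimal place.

Aged 65 and over: 1 449.5

Total dependency ratio = (youth + elderly) / working-age × 100
46.3 = (957.4 + E) / 5 198.4 × 100
⇒ 1 449.5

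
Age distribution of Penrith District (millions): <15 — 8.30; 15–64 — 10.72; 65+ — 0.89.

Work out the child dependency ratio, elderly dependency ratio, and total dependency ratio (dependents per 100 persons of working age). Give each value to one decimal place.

Youth dependency ratio = 8.30 / 10.72 × 100 = 77.4
Old-age dependency ratio = 0.89 / 10.72 × 100 = 8.3
Total dependency ratio = (8.30 + 0.89) / 10.72 × 100 = 9.19 / 10.72 × 100 = 85.7

Youth dependency ratio: 77.4
Old-age dependency ratio: 8.3
Total dependency ratio: 85.7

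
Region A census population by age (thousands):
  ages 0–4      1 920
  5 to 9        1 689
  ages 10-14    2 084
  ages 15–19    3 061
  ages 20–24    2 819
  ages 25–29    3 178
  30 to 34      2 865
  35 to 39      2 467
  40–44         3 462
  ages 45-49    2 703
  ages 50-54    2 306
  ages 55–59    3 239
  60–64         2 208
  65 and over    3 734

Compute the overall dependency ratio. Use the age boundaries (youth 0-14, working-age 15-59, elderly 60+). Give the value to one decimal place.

0–14: 1 920 + 1 689 + 2 084 = 5 693
15–59: 3 061 + 2 819 + 3 178 + 2 865 + 2 467 + 3 462 + 2 703 + 2 306 + 3 239 = 26 100
60+: 2 208 + 3 734 = 5 942
Total dependency ratio = (5 693 + 5 942) / 26 100 × 100 = 11 635 / 26 100 × 100 = 44.6

Total dependency ratio: 44.6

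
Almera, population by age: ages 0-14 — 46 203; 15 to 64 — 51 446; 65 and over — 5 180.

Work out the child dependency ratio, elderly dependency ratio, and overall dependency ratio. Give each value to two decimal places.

Youth dependency ratio = 46 203 / 51 446 × 100 = 89.81
Old-age dependency ratio = 5 180 / 51 446 × 100 = 10.07
Total dependency ratio = (46 203 + 5 180) / 51 446 × 100 = 51 383 / 51 446 × 100 = 99.88

Youth dependency ratio: 89.81
Old-age dependency ratio: 10.07
Total dependency ratio: 99.88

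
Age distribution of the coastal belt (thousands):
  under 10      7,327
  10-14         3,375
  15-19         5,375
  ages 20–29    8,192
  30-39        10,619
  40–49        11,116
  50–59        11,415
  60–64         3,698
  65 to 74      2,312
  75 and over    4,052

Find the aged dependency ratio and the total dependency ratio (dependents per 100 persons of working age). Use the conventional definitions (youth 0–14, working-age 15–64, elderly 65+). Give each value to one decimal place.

Old-age dependency ratio: 12.6
Total dependency ratio: 33.9

0–14: 7,327 + 3,375 = 10,702
15–64: 5,375 + 8,192 + 10,619 + 11,116 + 11,415 + 3,698 = 50,415
65+: 2,312 + 4,052 = 6,364
Old-age dependency ratio = 6,364 / 50,415 × 100 = 12.6
Total dependency ratio = (10,702 + 6,364) / 50,415 × 100 = 17,066 / 50,415 × 100 = 33.9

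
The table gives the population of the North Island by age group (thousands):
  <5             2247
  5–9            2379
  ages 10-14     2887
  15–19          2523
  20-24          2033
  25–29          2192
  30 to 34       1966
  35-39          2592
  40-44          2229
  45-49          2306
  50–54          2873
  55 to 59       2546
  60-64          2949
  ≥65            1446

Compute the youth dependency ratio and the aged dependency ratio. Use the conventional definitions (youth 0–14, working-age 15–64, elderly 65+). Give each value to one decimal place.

0–14: 2247 + 2379 + 2887 = 7513
15–64: 2523 + 2033 + 2192 + 1966 + 2592 + 2229 + 2306 + 2873 + 2546 + 2949 = 24209
65+: 1446
Youth dependency ratio = 7513 / 24209 × 100 = 31.0
Old-age dependency ratio = 1446 / 24209 × 100 = 6.0

Youth dependency ratio: 31.0
Old-age dependency ratio: 6.0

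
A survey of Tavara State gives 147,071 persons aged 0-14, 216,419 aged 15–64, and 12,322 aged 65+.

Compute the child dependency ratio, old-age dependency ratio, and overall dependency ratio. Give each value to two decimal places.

Youth dependency ratio = 147,071 / 216,419 × 100 = 67.96
Old-age dependency ratio = 12,322 / 216,419 × 100 = 5.69
Total dependency ratio = (147,071 + 12,322) / 216,419 × 100 = 159,393 / 216,419 × 100 = 73.65

Youth dependency ratio: 67.96
Old-age dependency ratio: 5.69
Total dependency ratio: 73.65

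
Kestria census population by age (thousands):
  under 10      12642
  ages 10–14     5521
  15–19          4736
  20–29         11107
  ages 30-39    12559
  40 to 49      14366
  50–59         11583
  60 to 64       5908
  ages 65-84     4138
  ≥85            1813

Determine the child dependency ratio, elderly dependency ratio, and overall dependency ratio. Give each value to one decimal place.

0–14: 12642 + 5521 = 18163
15–64: 4736 + 11107 + 12559 + 14366 + 11583 + 5908 = 60259
65+: 4138 + 1813 = 5951
Youth dependency ratio = 18163 / 60259 × 100 = 30.1
Old-age dependency ratio = 5951 / 60259 × 100 = 9.9
Total dependency ratio = (18163 + 5951) / 60259 × 100 = 24114 / 60259 × 100 = 40.0

Youth dependency ratio: 30.1
Old-age dependency ratio: 9.9
Total dependency ratio: 40.0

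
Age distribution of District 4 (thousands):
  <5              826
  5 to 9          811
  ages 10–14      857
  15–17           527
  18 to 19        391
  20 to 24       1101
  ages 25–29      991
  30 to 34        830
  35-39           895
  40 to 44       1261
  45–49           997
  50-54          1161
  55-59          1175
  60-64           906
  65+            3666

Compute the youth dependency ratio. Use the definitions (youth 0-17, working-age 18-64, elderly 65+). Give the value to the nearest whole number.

Youth dependency ratio: 31

0–17: 826 + 811 + 857 + 527 = 3021
18–64: 391 + 1101 + 991 + 830 + 895 + 1261 + 997 + 1161 + 1175 + 906 = 9708
65+: 3666
Youth dependency ratio = 3021 / 9708 × 100 = 31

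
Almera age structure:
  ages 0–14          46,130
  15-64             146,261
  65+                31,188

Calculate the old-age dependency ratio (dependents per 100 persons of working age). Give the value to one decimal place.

Old-age dependency ratio: 21.3

Old-age dependency ratio = 31,188 / 146,261 × 100 = 21.3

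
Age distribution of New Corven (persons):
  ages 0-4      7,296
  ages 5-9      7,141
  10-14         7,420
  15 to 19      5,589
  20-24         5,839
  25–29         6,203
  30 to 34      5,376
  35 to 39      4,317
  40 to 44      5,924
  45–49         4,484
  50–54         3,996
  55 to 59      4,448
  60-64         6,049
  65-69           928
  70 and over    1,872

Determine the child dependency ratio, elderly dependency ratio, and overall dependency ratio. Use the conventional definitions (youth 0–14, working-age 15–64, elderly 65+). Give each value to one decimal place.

Youth dependency ratio: 41.9
Old-age dependency ratio: 5.4
Total dependency ratio: 47.2

0–14: 7,296 + 7,141 + 7,420 = 21,857
15–64: 5,589 + 5,839 + 6,203 + 5,376 + 4,317 + 5,924 + 4,484 + 3,996 + 4,448 + 6,049 = 52,225
65+: 928 + 1,872 = 2,800
Youth dependency ratio = 21,857 / 52,225 × 100 = 41.9
Old-age dependency ratio = 2,800 / 52,225 × 100 = 5.4
Total dependency ratio = (21,857 + 2,800) / 52,225 × 100 = 24,657 / 52,225 × 100 = 47.2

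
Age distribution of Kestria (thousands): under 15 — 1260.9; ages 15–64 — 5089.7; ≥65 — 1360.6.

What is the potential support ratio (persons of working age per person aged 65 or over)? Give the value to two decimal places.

Potential support ratio = 5089.7 / 1360.6 = 3.74

Potential support ratio: 3.74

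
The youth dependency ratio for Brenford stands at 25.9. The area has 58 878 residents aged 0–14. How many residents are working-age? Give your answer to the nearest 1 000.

Youth dependency ratio = youth / working-age × 100
25.9 = 58 878 / W × 100
⇒ 227 000

Working-age: 227 000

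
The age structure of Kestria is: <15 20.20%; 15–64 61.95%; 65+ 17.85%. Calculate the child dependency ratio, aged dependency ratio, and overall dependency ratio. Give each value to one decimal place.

Youth dependency ratio: 32.6
Old-age dependency ratio: 28.8
Total dependency ratio: 61.4

Youth dependency ratio = 20.20 / 61.95 × 100 = 32.6
Old-age dependency ratio = 17.85 / 61.95 × 100 = 28.8
Total dependency ratio = (20.20 + 17.85) / 61.95 × 100 = 38.05 / 61.95 × 100 = 61.4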